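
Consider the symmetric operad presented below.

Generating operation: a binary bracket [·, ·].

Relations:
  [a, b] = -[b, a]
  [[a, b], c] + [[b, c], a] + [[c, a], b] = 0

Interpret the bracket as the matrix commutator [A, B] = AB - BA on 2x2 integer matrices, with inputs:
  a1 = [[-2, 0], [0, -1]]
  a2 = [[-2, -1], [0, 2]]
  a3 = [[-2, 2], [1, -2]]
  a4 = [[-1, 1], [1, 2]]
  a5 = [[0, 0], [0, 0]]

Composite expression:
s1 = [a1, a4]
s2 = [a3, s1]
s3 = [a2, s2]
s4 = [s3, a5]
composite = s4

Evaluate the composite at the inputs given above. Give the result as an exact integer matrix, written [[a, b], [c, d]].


[[0, 0], [0, 0]]

[a1, a4] = [[0, -1], [1, 0]]
[a3, [a1, a4]] = [[3, 0], [0, -3]]
[a2, [a3, [a1, a4]]] = [[0, 6], [0, 0]]
[[a2, [a3, [a1, a4]]], a5] = [[0, 0], [0, 0]]


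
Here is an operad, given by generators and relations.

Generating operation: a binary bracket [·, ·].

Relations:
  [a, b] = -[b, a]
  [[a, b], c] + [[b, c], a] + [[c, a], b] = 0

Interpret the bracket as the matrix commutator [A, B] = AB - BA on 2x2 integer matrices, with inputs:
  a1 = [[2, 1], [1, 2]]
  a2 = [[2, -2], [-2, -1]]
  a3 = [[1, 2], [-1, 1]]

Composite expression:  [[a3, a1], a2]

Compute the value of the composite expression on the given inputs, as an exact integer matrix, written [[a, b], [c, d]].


[[0, -12], [12, 0]]

[a3, a1] = [[3, 0], [0, -3]]
[[a3, a1], a2] = [[0, -12], [12, 0]]


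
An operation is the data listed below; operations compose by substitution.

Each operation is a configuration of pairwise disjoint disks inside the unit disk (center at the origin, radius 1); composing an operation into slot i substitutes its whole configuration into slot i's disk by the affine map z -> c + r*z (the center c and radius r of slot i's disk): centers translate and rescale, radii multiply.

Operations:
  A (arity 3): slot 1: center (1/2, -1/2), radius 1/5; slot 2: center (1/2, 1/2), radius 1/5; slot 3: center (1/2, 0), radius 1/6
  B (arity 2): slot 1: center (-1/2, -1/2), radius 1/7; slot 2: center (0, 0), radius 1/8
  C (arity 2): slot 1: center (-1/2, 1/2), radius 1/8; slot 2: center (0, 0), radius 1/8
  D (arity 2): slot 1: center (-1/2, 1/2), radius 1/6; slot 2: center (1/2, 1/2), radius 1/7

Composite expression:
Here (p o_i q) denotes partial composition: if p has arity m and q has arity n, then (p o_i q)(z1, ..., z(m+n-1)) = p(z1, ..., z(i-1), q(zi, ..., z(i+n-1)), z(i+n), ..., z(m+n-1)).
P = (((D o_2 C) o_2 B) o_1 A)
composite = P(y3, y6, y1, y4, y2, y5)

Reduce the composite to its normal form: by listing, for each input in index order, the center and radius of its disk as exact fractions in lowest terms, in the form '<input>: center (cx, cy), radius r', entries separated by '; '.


y1: center (-5/12, 1/2), radius 1/36; y2: center (3/7, 4/7), radius 1/448; y3: center (-5/12, 5/12), radius 1/30; y4: center (47/112, 9/16), radius 1/392; y5: center (1/2, 1/2), radius 1/56; y6: center (-5/12, 7/12), radius 1/30


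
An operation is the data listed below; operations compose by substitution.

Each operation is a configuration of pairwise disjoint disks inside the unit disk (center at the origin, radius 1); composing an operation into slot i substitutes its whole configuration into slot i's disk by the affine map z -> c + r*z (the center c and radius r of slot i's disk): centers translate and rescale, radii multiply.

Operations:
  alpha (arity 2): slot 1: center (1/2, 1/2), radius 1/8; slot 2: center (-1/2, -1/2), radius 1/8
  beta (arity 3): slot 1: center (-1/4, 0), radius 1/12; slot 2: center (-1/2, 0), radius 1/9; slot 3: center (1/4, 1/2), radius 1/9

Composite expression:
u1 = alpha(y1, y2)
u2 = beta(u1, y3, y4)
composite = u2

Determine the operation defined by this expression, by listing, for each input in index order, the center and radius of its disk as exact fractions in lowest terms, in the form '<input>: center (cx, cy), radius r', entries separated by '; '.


y1: center (-5/24, 1/24), radius 1/96; y2: center (-7/24, -1/24), radius 1/96; y3: center (-1/2, 0), radius 1/9; y4: center (1/4, 1/2), radius 1/9

Follow each y-input down from beta: c' goes to c + r*c', radius to r*r'.
y1 passes through 2 substitutions, ending at center (-5/24, 1/24), radius 1/96
y2 passes through 2 substitutions, ending at center (-7/24, -1/24), radius 1/96
y3 passes through 1 substitution, ending at center (-1/2, 0), radius 1/9
y4 passes through 1 substitution, ending at center (1/4, 1/2), radius 1/9


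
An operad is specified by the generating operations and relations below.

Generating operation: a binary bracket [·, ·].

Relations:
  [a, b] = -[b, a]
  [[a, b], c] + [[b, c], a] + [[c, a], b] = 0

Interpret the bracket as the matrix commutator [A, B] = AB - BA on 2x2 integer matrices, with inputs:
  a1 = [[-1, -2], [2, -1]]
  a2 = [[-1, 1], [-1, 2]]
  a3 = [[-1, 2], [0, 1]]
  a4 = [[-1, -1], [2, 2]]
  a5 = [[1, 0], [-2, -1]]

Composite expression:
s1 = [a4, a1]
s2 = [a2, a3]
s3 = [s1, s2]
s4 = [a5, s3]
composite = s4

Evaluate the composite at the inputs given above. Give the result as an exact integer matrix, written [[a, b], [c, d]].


[[-80, -80], [-176, 80]]

[a4, a1] = [[2, 6], [6, -2]]
[a2, a3] = [[2, -4], [2, -2]]
[[a4, a1], [a2, a3]] = [[36, -40], [16, -36]]
[a5, [[a4, a1], [a2, a3]]] = [[-80, -80], [-176, 80]]


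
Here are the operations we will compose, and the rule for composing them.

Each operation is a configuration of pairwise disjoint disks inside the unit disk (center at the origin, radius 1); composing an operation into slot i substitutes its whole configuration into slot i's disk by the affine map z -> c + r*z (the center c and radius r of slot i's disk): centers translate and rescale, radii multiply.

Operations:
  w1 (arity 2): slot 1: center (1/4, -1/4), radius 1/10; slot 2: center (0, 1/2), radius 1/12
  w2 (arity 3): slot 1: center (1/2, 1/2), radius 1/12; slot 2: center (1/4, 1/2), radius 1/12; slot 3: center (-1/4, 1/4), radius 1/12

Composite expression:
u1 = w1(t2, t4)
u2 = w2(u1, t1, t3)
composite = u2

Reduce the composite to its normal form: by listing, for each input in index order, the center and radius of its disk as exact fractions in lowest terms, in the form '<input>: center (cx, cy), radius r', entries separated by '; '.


Affine substitution under w2: radii multiply and t-centers shift.
t2 passes through 2 substitutions, ending at center (25/48, 23/48), radius 1/120
t4 passes through 2 substitutions, ending at center (1/2, 13/24), radius 1/144
t1 passes through 1 substitution, ending at center (1/4, 1/2), radius 1/12
t3 passes through 1 substitution, ending at center (-1/4, 1/4), radius 1/12

t1: center (1/4, 1/2), radius 1/12; t2: center (25/48, 23/48), radius 1/120; t3: center (-1/4, 1/4), radius 1/12; t4: center (1/2, 13/24), radius 1/144


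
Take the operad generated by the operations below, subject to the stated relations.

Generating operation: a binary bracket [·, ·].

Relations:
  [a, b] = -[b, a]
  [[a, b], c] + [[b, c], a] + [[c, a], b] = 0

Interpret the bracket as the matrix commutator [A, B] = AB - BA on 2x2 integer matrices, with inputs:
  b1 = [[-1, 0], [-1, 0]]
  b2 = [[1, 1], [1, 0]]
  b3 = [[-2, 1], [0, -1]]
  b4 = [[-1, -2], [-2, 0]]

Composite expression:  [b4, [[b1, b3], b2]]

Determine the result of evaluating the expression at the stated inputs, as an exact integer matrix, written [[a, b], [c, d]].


[[8, -11], [7, -8]]

[b1, b3] = [[1, -1], [1, -1]]
[[b1, b3], b2] = [[-2, 3], [-1, 2]]
[b4, [[b1, b3], b2]] = [[8, -11], [7, -8]]


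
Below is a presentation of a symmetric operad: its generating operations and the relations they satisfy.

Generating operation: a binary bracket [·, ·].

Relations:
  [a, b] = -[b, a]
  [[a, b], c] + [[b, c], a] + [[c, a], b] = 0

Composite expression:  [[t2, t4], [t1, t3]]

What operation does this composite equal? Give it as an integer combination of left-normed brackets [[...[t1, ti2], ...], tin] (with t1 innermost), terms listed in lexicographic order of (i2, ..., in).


-[[[t1, t3], t2], t4] + [[[t1, t3], t4], t2]

A multilinear Lie element is pinned by t1-initial words (t1 innermost).
Composite bracket: [[t2, t4], [t1, t3]]
The bracket unfolds into 8 signed words via [a, b] = ab - ba (2^3 = 8).
Collect the words opening with t1:
  the word t1t3t2t4 carries sign -1 and contributes -[[[t1, t3], t2], t4]
  the word t1t3t4t2 carries sign +1 and contributes +[[[t1, t3], t4], t2]


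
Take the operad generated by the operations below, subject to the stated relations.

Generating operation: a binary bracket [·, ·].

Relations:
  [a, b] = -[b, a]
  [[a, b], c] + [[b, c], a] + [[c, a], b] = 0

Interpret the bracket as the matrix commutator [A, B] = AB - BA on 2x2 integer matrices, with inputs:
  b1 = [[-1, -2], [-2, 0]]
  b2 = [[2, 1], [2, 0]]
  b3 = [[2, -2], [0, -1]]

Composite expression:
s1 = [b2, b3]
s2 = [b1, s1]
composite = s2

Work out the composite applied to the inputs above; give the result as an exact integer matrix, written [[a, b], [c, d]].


[[-26, 23], [-10, 26]]


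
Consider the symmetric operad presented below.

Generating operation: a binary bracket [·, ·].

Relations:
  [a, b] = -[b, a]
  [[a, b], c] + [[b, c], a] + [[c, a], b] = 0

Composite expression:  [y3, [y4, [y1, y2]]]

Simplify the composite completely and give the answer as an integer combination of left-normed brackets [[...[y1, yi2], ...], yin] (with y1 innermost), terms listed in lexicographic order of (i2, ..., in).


Skip Jacobi rewriting: expand, keep y1-initial words, read off terms.
Composite bracket: [y3, [y4, [y1, y2]]]
The bracket unfolds into 8 signed words via [a, b] = ab - ba (2^3 = 8).
Keep just the words that open with y1:
  y1y2y4y3 (sign +1) contributes +[[[y1, y2], y4], y3]

[[[y1, y2], y4], y3]


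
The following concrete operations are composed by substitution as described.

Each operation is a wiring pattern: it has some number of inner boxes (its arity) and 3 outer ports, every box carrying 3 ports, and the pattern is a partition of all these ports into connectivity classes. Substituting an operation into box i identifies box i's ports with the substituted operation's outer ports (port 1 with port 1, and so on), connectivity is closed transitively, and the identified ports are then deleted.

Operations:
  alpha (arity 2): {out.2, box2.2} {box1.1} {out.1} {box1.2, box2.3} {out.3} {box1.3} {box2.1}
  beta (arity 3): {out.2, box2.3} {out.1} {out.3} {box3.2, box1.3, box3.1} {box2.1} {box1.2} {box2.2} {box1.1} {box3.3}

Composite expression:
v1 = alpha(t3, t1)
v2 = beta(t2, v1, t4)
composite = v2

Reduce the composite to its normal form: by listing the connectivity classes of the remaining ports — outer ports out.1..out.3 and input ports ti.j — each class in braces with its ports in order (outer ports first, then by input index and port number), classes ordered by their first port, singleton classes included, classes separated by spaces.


Connectivity passes through glued beta-boundaries; trace each wire chain.
after alpha, the pattern on (t3, t1) reads {out.1} {out.2, t1.2} {out.3} {t1.1} {t1.3, t3.2} {t3.1} {t3.3} (out.j = its outer ports)
after beta, the pattern on (t2, t3, t1, t4) reads {out.1} {out.2} {out.3} {t1.1} {t1.2} {t1.3, t3.2} {t2.1} {t2.2} {t2.3, t4.1, t4.2} {t3.1} {t3.3} {t4.3} (out.j = its outer ports)

{out.1} {out.2} {out.3} {t1.1} {t1.2} {t1.3, t3.2} {t2.1} {t2.2} {t2.3, t4.1, t4.2} {t3.1} {t3.3} {t4.3}


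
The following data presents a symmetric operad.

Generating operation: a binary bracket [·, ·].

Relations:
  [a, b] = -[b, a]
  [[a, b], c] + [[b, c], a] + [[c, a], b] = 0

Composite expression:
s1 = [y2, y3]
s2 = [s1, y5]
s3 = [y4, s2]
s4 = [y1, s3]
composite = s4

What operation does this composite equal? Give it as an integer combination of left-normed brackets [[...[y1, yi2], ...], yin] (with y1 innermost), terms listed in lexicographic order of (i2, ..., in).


-[[[[y1, y2], y3], y5], y4] + [[[[y1, y3], y2], y5], y4] + [[[[y1, y4], y2], y3], y5] - [[[[y1, y4], y3], y2], y5] - [[[[y1, y4], y5], y2], y3] + [[[[y1, y4], y5], y3], y2] + [[[[y1, y5], y2], y3], y4] - [[[[y1, y5], y3], y2], y4]

Left-normed coefficients sit on the y1-initial expansion words.
Composite bracket: [y1, [y4, [[y2, y3], y5]]]
Applying ab - ba throughout gives 16 signed words (2^4 = 16).
Coefficients come from the y1-initial words:
  y1y2y3y5y4 appears with sign -1, giving the term -[[[[y1, y2], y3], y5], y4]
  y1y3y2y5y4 appears with sign +1, giving the term +[[[[y1, y3], y2], y5], y4]
  y1y4y2y3y5 appears with sign +1, giving the term +[[[[y1, y4], y2], y3], y5]
  y1y4y3y2y5 appears with sign -1, giving the term -[[[[y1, y4], y3], y2], y5]
  y1y4y5y2y3 appears with sign -1, giving the term -[[[[y1, y4], y5], y2], y3]
  y1y4y5y3y2 appears with sign +1, giving the term +[[[[y1, y4], y5], y3], y2]
  y1y5y2y3y4 appears with sign +1, giving the term +[[[[y1, y5], y2], y3], y4]
  y1y5y3y2y4 appears with sign -1, giving the term -[[[[y1, y5], y3], y2], y4]


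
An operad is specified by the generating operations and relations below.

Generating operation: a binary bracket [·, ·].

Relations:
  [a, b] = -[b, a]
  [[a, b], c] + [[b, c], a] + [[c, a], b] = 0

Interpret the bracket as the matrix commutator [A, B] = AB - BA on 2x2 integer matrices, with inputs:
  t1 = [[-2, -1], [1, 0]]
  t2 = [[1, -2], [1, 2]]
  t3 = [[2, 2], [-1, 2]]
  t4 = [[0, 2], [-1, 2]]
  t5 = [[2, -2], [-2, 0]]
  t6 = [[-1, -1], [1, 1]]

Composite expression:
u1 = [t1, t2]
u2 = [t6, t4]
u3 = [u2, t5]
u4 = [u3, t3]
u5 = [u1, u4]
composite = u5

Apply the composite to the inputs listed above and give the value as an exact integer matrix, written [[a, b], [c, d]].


[[8, -16], [0, -8]]

[t1, t2] = [[1, 3], [1, -1]]
[t6, t4] = [[-1, -6], [-4, 1]]
[[t6, t4], t5] = [[4, 16], [-12, -4]]
[[[t6, t4], t5], t3] = [[8, 16], [8, -8]]
[[t1, t2], [[[t6, t4], t5], t3]] = [[8, -16], [0, -8]]


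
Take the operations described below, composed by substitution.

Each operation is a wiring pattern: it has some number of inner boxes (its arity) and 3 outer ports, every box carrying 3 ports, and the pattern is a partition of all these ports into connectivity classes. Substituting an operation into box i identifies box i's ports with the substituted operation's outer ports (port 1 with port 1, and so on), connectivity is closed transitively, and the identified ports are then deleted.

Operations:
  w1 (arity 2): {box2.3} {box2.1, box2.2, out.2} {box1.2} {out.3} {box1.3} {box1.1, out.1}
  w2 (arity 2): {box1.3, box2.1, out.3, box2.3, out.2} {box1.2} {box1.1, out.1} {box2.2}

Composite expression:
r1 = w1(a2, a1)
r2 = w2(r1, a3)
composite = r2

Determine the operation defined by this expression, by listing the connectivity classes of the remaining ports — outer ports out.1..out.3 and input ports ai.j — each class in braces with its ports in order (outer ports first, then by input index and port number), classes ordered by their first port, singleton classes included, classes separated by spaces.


Reachability decides: close wires over w2-identified ports.
through w1, on inputs (a2, a1): {out.1, a2.1} {out.2, a1.1, a1.2} {out.3} {a1.3} {a2.2} {a2.3} (out.j = stage outer ports)
through w2, on inputs (a2, a1, a3): {out.1, a2.1} {out.2, out.3, a3.1, a3.3} {a1.1, a1.2} {a1.3} {a2.2} {a2.3} {a3.2} (out.j = stage outer ports)

{out.1, a2.1} {out.2, out.3, a3.1, a3.3} {a1.1, a1.2} {a1.3} {a2.2} {a2.3} {a3.2}


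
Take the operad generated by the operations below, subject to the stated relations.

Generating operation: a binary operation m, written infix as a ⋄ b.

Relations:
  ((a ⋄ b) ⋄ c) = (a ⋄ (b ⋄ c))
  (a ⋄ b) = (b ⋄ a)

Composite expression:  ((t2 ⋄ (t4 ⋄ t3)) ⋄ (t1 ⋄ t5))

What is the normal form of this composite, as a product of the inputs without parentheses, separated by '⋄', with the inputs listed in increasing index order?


t1 ⋄ t2 ⋄ t3 ⋄ t4 ⋄ t5

Reordering under m is free, so list the t-inputs canonically.
(t4 ⋄ t3) linearizes to t4 ⋄ t3
(t2 ⋄ (t4 ⋄ t3)) linearizes to t2 ⋄ t4 ⋄ t3
(t1 ⋄ t5) linearizes to t1 ⋄ t5
((t2 ⋄ (t4 ⋄ t3)) ⋄ (t1 ⋄ t5)) linearizes to t2 ⋄ t4 ⋄ t3 ⋄ t1 ⋄ t5
sorting the factors by input index: t1 ⋄ t2 ⋄ t3 ⋄ t4 ⋄ t5


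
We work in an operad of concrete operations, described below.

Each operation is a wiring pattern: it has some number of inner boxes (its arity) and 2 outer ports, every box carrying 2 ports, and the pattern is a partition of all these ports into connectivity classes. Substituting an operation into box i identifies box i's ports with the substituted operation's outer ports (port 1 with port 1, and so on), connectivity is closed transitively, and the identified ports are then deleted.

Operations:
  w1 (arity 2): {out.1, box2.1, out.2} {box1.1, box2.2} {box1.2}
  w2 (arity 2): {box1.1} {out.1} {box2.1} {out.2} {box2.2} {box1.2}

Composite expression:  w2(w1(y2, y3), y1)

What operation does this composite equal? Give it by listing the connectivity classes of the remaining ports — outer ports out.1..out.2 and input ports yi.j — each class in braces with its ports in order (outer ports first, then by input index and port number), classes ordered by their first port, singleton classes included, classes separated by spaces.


{out.1} {out.2} {y1.1} {y1.2} {y2.1, y3.2} {y2.2} {y3.1}

After gluing at w2, chains via deleted ports link the y-ports.
through w1, on inputs (y2, y3): {out.1, out.2, y3.1} {y2.1, y3.2} {y2.2} (out.j = stage outer ports)
through w2, on inputs (y2, y3, y1): {out.1} {out.2} {y1.1} {y1.2} {y2.1, y3.2} {y2.2} {y3.1} (out.j = stage outer ports)


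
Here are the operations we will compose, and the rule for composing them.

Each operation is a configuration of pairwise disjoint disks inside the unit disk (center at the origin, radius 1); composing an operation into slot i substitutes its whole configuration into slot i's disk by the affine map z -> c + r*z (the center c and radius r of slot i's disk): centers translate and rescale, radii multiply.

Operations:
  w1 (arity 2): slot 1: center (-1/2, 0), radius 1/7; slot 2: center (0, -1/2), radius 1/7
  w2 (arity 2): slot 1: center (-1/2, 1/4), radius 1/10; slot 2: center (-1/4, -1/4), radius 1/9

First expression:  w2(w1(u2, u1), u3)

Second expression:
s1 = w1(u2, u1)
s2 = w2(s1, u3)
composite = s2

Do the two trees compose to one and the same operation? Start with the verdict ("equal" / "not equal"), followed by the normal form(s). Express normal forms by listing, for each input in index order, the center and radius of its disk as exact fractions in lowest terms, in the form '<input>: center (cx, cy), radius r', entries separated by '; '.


The first expression, normalized: u1: center (-1/2, 1/5), radius 1/70; u2: center (-11/20, 1/4), radius 1/70; u3: center (-1/4, -1/4), radius 1/9
The second expression, normalized: u1: center (-1/2, 1/5), radius 1/70; u2: center (-11/20, 1/4), radius 1/70; u3: center (-1/4, -1/4), radius 1/9
One common form — equal.

equal; both compose to u1: center (-1/2, 1/5), radius 1/70; u2: center (-11/20, 1/4), radius 1/70; u3: center (-1/4, -1/4), radius 1/9


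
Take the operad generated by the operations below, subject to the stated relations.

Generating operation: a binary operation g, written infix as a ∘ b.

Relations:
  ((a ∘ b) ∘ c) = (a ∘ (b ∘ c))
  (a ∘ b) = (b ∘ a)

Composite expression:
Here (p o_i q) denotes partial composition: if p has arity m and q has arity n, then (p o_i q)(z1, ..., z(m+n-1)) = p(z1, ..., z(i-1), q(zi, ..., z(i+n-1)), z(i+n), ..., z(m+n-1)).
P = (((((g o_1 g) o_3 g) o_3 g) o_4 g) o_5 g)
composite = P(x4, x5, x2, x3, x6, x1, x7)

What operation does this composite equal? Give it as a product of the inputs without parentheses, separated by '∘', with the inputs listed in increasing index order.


Any arrangement under g is one operation, so sort the x-inputs.
(x4 ∘ x5) linearizes to x4 ∘ x5
(x6 ∘ x1) linearizes to x6 ∘ x1
(x3 ∘ (x6 ∘ x1)) linearizes to x3 ∘ x6 ∘ x1
(x2 ∘ (x3 ∘ (x6 ∘ x1))) linearizes to x2 ∘ x3 ∘ x6 ∘ x1
((x2 ∘ (x3 ∘ (x6 ∘ x1))) ∘ x7) linearizes to x2 ∘ x3 ∘ x6 ∘ x1 ∘ x7
((x4 ∘ x5) ∘ ((x2 ∘ (x3 ∘ (x6 ∘ x1))) ∘ x7)) linearizes to x4 ∘ x5 ∘ x2 ∘ x3 ∘ x6 ∘ x1 ∘ x7
the factors in increasing index order: x1 ∘ x2 ∘ x3 ∘ x4 ∘ x5 ∘ x6 ∘ x7

x1 ∘ x2 ∘ x3 ∘ x4 ∘ x5 ∘ x6 ∘ x7


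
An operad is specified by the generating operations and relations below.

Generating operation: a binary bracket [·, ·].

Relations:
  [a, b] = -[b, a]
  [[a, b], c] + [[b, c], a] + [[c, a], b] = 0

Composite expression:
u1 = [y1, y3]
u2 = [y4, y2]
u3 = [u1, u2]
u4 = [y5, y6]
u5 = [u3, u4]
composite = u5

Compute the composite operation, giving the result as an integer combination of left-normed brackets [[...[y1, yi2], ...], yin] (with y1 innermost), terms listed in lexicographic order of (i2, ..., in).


-[[[[[y1, y3], y2], y4], y5], y6] + [[[[[y1, y3], y2], y4], y6], y5] + [[[[[y1, y3], y4], y2], y5], y6] - [[[[[y1, y3], y4], y2], y6], y5]


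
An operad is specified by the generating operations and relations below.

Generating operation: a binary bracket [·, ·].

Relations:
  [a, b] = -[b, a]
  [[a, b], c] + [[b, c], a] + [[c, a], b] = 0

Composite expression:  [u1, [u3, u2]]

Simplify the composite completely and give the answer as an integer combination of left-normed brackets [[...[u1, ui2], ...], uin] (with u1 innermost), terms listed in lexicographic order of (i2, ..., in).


-[[u1, u2], u3] + [[u1, u3], u2]

Antisymmetry and Jacobi reduce to u1-anchored left-normed brackets.
Composite bracket: [u1, [u3, u2]]
Each bracket splits as ab - ba, giving 4 signed words (2^2 = 4).
Coefficients come from the u1-initial words:
  sign of u1u2u3 is -1, so it contributes -[[u1, u2], u3]
  sign of u1u3u2 is +1, so it contributes +[[u1, u3], u2]


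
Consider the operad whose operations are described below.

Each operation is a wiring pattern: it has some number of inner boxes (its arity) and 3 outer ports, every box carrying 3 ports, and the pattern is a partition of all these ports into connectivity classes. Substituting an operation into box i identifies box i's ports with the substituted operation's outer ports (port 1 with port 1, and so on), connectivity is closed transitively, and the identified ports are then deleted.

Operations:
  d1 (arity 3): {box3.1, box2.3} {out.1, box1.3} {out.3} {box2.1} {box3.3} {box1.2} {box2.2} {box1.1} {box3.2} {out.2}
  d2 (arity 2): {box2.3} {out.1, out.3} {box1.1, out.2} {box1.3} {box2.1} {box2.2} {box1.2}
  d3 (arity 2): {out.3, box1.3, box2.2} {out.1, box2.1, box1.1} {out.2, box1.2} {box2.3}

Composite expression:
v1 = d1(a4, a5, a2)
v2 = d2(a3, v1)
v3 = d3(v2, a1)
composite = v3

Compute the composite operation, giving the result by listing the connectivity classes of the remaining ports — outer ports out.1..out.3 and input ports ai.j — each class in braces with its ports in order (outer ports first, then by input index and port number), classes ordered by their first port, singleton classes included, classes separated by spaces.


{out.1, out.3, a1.1, a1.2} {out.2, a3.1} {a1.3} {a2.1, a5.3} {a2.2} {a2.3} {a3.2} {a3.3} {a4.1} {a4.2} {a4.3} {a5.1} {a5.2}

After gluing at d3, chains via deleted ports link the a-ports.
through d1, on inputs (a4, a5, a2): {out.1, a4.3} {out.2} {out.3} {a2.1, a5.3} {a2.2} {a2.3} {a4.1} {a4.2} {a5.1} {a5.2} (out.j = stage outer ports)
through d2, on inputs (a3, a4, a5, a2): {out.1, out.3} {out.2, a3.1} {a2.1, a5.3} {a2.2} {a2.3} {a3.2} {a3.3} {a4.1} {a4.2} {a4.3} {a5.1} {a5.2} (out.j = stage outer ports)
through d3, on inputs (a3, a4, a5, a2, a1): {out.1, out.3, a1.1, a1.2} {out.2, a3.1} {a1.3} {a2.1, a5.3} {a2.2} {a2.3} {a3.2} {a3.3} {a4.1} {a4.2} {a4.3} {a5.1} {a5.2} (out.j = stage outer ports)


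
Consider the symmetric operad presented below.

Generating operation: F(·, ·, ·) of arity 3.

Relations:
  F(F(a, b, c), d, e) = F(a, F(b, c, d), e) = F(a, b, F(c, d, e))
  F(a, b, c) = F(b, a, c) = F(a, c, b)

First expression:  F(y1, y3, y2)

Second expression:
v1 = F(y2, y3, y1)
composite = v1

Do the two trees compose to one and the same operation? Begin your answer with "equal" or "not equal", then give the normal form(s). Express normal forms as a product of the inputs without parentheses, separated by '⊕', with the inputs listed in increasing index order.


equal — both sides give y1 ⊕ y2 ⊕ y3


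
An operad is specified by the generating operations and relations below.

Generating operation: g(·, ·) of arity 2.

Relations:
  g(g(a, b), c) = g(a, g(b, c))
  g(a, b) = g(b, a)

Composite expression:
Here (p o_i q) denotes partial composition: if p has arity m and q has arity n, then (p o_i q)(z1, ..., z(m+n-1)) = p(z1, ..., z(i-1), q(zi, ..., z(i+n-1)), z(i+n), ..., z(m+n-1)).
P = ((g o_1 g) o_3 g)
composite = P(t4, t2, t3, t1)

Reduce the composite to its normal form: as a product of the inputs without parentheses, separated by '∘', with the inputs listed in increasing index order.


t1 ∘ t2 ∘ t3 ∘ t4


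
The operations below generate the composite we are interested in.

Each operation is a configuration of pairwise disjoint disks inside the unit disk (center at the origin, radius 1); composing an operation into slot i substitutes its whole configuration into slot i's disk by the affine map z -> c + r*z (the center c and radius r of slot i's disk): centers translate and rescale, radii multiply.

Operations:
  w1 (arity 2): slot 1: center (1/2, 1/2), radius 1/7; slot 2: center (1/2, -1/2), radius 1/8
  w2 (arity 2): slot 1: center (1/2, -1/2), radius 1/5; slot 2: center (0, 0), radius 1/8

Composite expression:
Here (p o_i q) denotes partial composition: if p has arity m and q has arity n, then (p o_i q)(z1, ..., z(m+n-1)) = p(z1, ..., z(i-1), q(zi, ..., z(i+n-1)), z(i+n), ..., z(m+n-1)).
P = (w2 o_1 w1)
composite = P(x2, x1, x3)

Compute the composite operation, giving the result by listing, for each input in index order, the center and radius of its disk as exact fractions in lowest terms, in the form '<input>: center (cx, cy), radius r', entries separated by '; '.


x1: center (3/5, -3/5), radius 1/40; x2: center (3/5, -2/5), radius 1/35; x3: center (0, 0), radius 1/8

Each x-disk chains the slot maps above it in w2; radii multiply.
input x2: composing its 2 substitution steps yields center (3/5, -2/5), radius 1/35
input x1: composing its 2 substitution steps yields center (3/5, -3/5), radius 1/40
input x3: composing its 1 substitution step yields center (0, 0), radius 1/8


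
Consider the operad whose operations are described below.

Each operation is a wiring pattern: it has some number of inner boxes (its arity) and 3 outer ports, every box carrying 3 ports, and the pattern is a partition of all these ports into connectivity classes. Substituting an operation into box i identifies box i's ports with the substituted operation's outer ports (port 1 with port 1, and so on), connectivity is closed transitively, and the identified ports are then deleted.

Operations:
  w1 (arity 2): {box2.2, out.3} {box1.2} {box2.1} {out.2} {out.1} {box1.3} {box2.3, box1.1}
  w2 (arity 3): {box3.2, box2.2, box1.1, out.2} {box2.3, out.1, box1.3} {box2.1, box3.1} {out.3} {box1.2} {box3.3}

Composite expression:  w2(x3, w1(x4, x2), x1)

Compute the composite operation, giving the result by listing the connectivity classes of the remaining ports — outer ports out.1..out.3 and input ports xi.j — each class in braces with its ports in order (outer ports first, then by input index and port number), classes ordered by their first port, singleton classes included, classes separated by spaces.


{out.1, x2.2, x3.3} {out.2, x1.2, x3.1} {out.3} {x1.1} {x1.3} {x2.1} {x2.3, x4.1} {x3.2} {x4.2} {x4.3}


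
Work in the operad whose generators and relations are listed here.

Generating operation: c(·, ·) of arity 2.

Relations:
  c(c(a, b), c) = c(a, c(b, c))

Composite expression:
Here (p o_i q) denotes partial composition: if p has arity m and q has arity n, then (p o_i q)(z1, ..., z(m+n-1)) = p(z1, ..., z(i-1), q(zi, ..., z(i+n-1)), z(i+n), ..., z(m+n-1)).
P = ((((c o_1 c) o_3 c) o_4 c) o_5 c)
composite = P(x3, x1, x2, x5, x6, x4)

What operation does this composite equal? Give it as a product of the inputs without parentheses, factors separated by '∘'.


Every regrouping of c is equal, so read the x-inputs in written order.
c(x3, x1) reduces to x3 ∘ x1
c(x6, x4) reduces to x6 ∘ x4
c(x5, c(x6, x4)) reduces to x5 ∘ x6 ∘ x4
c(x2, c(x5, c(x6, x4))) reduces to x2 ∘ x5 ∘ x6 ∘ x4
c(c(x3, x1), c(x2, c(x5, c(x6, x4)))) reduces to x3 ∘ x1 ∘ x2 ∘ x5 ∘ x6 ∘ x4

x3 ∘ x1 ∘ x2 ∘ x5 ∘ x6 ∘ x4


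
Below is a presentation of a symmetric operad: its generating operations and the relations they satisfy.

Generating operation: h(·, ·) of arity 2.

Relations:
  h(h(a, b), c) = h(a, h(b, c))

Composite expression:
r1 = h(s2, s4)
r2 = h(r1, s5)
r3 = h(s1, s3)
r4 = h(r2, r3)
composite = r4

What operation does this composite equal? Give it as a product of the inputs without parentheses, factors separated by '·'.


s2 · s4 · s5 · s1 · s3

Under associativity of h, the answer is the s's in reading order.
h(s2, s4) reduces to s2 · s4
h(h(s2, s4), s5) reduces to s2 · s4 · s5
h(s1, s3) reduces to s1 · s3
h(h(h(s2, s4), s5), h(s1, s3)) reduces to s2 · s4 · s5 · s1 · s3


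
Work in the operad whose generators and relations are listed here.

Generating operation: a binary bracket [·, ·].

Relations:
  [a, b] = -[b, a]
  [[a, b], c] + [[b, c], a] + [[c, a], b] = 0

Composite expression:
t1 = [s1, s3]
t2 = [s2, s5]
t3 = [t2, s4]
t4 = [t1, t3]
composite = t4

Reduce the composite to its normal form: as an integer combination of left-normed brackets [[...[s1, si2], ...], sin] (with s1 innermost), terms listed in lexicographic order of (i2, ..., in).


Left-normed coefficients sit on the s1-initial expansion words.
Composite bracket: [[s1, s3], [[s2, s5], s4]]
Under [a, b] = ab - ba we get 16 signed associative words (2^4 = 16).
Only words starting with s1 matter:
  s1s3s2s5s4 (sign +1) contributes +[[[[s1, s3], s2], s5], s4]
  s1s3s4s2s5 (sign -1) contributes -[[[[s1, s3], s4], s2], s5]
  s1s3s4s5s2 (sign +1) contributes +[[[[s1, s3], s4], s5], s2]
  s1s3s5s2s4 (sign -1) contributes -[[[[s1, s3], s5], s2], s4]

[[[[s1, s3], s2], s5], s4] - [[[[s1, s3], s4], s2], s5] + [[[[s1, s3], s4], s5], s2] - [[[[s1, s3], s5], s2], s4]


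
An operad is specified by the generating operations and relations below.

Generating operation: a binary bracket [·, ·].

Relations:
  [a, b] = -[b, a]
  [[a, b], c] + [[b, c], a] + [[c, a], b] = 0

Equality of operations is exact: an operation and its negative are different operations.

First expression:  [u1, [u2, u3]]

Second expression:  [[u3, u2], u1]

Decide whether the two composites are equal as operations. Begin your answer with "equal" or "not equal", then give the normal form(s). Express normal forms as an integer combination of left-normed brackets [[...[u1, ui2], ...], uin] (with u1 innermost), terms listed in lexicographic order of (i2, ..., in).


equal; both compose to [[u1, u2], u3] - [[u1, u3], u2]

In normal form, the first expression is [[u1, u2], u3] - [[u1, u3], u2]
In normal form, the second expression is [[u1, u2], u3] - [[u1, u3], u2]
One common form — equal.


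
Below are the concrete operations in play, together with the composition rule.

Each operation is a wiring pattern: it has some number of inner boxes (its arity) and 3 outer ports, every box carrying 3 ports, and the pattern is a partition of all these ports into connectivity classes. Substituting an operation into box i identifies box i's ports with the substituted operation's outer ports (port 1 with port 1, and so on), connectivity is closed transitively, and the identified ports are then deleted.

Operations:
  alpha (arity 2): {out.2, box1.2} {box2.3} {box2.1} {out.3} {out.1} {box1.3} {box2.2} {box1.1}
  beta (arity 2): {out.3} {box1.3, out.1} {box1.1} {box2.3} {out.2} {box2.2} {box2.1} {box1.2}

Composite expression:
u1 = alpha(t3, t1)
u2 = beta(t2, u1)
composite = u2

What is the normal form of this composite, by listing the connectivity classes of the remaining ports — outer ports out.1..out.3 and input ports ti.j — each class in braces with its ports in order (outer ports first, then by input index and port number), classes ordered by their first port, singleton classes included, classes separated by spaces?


{out.1, t2.3} {out.2} {out.3} {t1.1} {t1.2} {t1.3} {t2.1} {t2.2} {t3.1} {t3.2} {t3.3}

Reachability decides: close wires over beta-identified ports.
alpha over (t3, t1) gives {out.1} {out.2, t3.2} {out.3} {t1.1} {t1.2} {t1.3} {t3.1} {t3.3}, out.j being that stage's outer ports
beta over (t2, t3, t1) gives {out.1, t2.3} {out.2} {out.3} {t1.1} {t1.2} {t1.3} {t2.1} {t2.2} {t3.1} {t3.2} {t3.3}, out.j being that stage's outer ports


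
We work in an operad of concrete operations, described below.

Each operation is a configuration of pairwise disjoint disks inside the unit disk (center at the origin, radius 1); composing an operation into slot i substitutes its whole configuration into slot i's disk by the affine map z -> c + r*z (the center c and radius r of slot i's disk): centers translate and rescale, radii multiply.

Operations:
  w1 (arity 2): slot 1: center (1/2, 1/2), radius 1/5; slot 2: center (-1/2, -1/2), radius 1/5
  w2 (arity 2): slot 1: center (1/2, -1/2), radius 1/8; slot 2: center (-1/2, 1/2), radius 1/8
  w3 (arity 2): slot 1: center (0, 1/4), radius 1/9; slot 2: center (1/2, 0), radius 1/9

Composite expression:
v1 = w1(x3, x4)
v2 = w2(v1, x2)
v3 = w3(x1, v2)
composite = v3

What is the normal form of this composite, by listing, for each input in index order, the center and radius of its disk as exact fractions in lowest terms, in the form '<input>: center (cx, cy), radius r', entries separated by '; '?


x1: center (0, 1/4), radius 1/9; x2: center (4/9, 1/18), radius 1/72; x3: center (9/16, -7/144), radius 1/360; x4: center (79/144, -1/16), radius 1/360


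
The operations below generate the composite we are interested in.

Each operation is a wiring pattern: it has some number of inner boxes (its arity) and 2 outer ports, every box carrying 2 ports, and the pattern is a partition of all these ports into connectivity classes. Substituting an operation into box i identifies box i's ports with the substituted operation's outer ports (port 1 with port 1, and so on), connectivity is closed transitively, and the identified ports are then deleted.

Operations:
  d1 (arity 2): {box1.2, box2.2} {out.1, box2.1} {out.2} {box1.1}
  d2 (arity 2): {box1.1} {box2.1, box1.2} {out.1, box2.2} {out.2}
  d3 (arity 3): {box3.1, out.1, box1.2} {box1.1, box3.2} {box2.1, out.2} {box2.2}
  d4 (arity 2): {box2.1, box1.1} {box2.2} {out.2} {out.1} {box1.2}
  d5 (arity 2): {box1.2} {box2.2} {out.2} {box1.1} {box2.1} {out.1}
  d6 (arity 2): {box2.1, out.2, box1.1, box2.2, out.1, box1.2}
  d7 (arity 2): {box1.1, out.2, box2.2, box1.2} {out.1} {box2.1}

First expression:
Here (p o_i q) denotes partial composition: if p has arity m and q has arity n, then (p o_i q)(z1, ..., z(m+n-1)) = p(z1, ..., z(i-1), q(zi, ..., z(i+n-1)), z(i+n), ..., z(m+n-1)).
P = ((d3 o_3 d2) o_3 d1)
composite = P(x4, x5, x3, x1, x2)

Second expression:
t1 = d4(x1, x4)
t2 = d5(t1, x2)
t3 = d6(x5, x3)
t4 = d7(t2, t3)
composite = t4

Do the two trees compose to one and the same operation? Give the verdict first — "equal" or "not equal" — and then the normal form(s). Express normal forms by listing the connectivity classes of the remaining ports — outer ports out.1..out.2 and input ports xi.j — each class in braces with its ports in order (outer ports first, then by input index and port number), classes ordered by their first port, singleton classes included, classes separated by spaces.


The first expression reduces to {out.1, x2.2, x4.2} {out.2, x5.1} {x1.1} {x1.2, x3.2} {x2.1} {x3.1} {x4.1} {x5.2}
The second expression reduces to {out.1} {out.2, x3.1, x3.2, x5.1, x5.2} {x1.1, x4.1} {x1.2} {x2.1} {x2.2} {x4.2}
Different reductions; not equal.

not equal: they reduce to {out.1, x2.2, x4.2} {out.2, x5.1} {x1.1} {x1.2, x3.2} {x2.1} {x3.1} {x4.1} {x5.2} and {out.1} {out.2, x3.1, x3.2, x5.1, x5.2} {x1.1, x4.1} {x1.2} {x2.1} {x2.2} {x4.2}


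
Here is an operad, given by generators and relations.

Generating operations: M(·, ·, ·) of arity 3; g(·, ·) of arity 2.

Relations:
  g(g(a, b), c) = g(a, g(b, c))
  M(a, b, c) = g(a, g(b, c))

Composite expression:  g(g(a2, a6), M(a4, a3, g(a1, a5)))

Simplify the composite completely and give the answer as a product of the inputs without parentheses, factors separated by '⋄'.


Key point: g is associative — brackets drop, the a-order remains.
g(a2, a6) unparenthesizes to a2 ⋄ a6
g(a1, a5) unparenthesizes to a1 ⋄ a5
M(a4, a3, g(a1, a5)) unparenthesizes to a4 ⋄ a3 ⋄ a1 ⋄ a5
g(g(a2, a6), M(a4, a3, g(a1, a5))) unparenthesizes to a2 ⋄ a6 ⋄ a4 ⋄ a3 ⋄ a1 ⋄ a5

a2 ⋄ a6 ⋄ a4 ⋄ a3 ⋄ a1 ⋄ a5


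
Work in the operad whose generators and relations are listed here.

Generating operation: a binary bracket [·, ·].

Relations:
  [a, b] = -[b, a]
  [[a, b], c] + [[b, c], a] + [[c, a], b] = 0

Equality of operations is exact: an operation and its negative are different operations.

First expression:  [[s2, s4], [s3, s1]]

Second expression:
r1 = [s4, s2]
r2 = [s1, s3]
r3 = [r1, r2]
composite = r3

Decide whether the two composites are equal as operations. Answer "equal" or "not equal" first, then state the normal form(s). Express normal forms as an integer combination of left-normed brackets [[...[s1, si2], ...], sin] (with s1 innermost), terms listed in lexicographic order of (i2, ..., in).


The first expression reduces to [[[s1, s3], s2], s4] - [[[s1, s3], s4], s2]
The second expression reduces to [[[s1, s3], s2], s4] - [[[s1, s3], s4], s2]
The forms coincide; equal.

equal; both compose to [[[s1, s3], s2], s4] - [[[s1, s3], s4], s2]


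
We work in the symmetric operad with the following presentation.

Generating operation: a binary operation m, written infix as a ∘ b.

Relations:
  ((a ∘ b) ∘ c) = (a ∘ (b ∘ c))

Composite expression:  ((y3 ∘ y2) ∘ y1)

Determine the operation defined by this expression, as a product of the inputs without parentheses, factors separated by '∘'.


Under associativity of m, the answer is the y's in reading order.
(y3 ∘ y2) collapses to y3 ∘ y2
((y3 ∘ y2) ∘ y1) collapses to y3 ∘ y2 ∘ y1

y3 ∘ y2 ∘ y1


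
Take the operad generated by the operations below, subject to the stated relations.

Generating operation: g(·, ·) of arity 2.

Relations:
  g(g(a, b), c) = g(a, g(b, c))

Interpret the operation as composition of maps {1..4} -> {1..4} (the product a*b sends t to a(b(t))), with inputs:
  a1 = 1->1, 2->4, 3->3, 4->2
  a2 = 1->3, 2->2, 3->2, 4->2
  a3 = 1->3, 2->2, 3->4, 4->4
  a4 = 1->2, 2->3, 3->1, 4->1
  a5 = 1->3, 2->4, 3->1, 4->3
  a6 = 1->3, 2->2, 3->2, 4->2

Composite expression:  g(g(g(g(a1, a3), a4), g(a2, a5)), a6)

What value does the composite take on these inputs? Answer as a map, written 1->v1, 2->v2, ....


1->3, 2->2, 3->2, 4->2

g(a1, a3) = 1->3, 2->4, 3->2, 4->2
g(g(a1, a3), a4) = 1->4, 2->2, 3->3, 4->3
g(a2, a5) = 1->2, 2->2, 3->3, 4->2
g(g(g(a1, a3), a4), g(a2, a5)) = 1->2, 2->2, 3->3, 4->2
g(g(g(g(a1, a3), a4), g(a2, a5)), a6) = 1->3, 2->2, 3->2, 4->2


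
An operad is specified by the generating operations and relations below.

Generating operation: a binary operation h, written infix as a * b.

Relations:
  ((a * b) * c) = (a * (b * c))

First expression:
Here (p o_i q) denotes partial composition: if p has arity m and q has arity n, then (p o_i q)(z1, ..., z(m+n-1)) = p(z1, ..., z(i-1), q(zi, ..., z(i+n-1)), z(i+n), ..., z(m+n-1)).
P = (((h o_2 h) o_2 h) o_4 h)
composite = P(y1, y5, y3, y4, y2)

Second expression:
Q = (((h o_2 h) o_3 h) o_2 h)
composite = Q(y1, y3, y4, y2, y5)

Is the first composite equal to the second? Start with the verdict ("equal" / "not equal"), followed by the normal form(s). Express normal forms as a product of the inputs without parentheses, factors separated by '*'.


Normal form of the first expression: y1 * y5 * y3 * y4 * y2
Normal form of the second expression: y1 * y3 * y4 * y2 * y5
They disagree, so not equal.

not equal — first y1 * y5 * y3 * y4 * y2, second y1 * y3 * y4 * y2 * y5
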